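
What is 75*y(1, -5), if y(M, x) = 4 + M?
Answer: 375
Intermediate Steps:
75*y(1, -5) = 75*(4 + 1) = 75*5 = 375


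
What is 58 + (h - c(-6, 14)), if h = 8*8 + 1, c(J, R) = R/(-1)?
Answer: 137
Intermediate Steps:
c(J, R) = -R (c(J, R) = R*(-1) = -R)
h = 65 (h = 64 + 1 = 65)
58 + (h - c(-6, 14)) = 58 + (65 - (-1)*14) = 58 + (65 - 1*(-14)) = 58 + (65 + 14) = 58 + 79 = 137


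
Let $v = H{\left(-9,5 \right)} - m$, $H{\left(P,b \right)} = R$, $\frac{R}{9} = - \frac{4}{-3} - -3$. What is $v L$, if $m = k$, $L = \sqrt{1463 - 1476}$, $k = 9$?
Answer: $30 i \sqrt{13} \approx 108.17 i$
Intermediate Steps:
$L = i \sqrt{13}$ ($L = \sqrt{-13} = i \sqrt{13} \approx 3.6056 i$)
$R = 39$ ($R = 9 \left(- \frac{4}{-3} - -3\right) = 9 \left(\left(-4\right) \left(- \frac{1}{3}\right) + 3\right) = 9 \left(\frac{4}{3} + 3\right) = 9 \cdot \frac{13}{3} = 39$)
$H{\left(P,b \right)} = 39$
$m = 9$
$v = 30$ ($v = 39 - 9 = 30$)
$v L = 30 i \sqrt{13}$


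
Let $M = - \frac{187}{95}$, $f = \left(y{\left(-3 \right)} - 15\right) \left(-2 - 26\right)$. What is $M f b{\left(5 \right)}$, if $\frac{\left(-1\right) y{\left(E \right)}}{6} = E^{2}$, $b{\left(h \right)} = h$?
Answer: $- \frac{361284}{19} \approx -19015.0$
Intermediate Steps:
$y{\left(E \right)} = - 6 E^{2}$
$f = 1932$ ($f = \left(- 6 \left(-3\right)^{2} - 15\right) \left(-2 - 26\right) = \left(\left(-6\right) 9 - 15\right) \left(-28\right) = \left(-54 - 15\right) \left(-28\right) = \left(-69\right) \left(-28\right) = 1932$)
$M = - \frac{187}{95}$ ($M = \left(-187\right) \frac{1}{95} = - \frac{187}{95} \approx -1.9684$)
$M f b{\left(5 \right)} = - \frac{187 \cdot 1932 \cdot 5}{95} = \left(- \frac{187}{95}\right) 9660 = - \frac{361284}{19}$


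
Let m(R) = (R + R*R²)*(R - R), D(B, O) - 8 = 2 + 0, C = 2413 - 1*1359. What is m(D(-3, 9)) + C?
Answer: 1054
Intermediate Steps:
C = 1054 (C = 2413 - 1359 = 1054)
D(B, O) = 10 (D(B, O) = 8 + (2 + 0) = 8 + 2 = 10)
m(R) = 0 (m(R) = (R + R³)*0 = 0)
m(D(-3, 9)) + C = 0 + 1054 = 1054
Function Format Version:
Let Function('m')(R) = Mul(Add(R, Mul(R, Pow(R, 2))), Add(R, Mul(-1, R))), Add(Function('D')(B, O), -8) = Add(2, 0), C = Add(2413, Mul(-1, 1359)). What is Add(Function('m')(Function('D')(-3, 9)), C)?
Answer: 1054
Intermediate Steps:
C = 1054 (C = Add(2413, -1359) = 1054)
Function('D')(B, O) = 10 (Function('D')(B, O) = Add(8, Add(2, 0)) = Add(8, 2) = 10)
Function('m')(R) = 0 (Function('m')(R) = Mul(Add(R, Pow(R, 3)), 0) = 0)
Add(Function('m')(Function('D')(-3, 9)), C) = Add(0, 1054) = 1054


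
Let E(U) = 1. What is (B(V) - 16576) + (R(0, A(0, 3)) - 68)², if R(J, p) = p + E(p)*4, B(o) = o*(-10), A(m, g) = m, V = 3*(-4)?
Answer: -12360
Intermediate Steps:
V = -12
B(o) = -10*o
R(J, p) = 4 + p (R(J, p) = p + 1*4 = p + 4 = 4 + p)
(B(V) - 16576) + (R(0, A(0, 3)) - 68)² = (-10*(-12) - 16576) + ((4 + 0) - 68)² = (120 - 16576) + (4 - 68)² = -16456 + (-64)² = -16456 + 4096 = -12360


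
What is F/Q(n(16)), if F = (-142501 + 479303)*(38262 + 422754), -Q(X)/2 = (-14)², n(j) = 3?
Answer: -19408888854/49 ≈ -3.9610e+8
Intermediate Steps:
Q(X) = -392 (Q(X) = -2*(-14)² = -2*196 = -392)
F = 155271110832 (F = 336802*461016 = 155271110832)
F/Q(n(16)) = 155271110832/(-392) = 155271110832*(-1/392) = -19408888854/49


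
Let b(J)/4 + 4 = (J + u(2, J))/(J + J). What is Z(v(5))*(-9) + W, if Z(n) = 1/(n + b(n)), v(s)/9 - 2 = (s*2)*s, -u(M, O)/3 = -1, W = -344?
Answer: -12182774/35413 ≈ -344.02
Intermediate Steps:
u(M, O) = 3 (u(M, O) = -3*(-1) = 3)
b(J) = -16 + 2*(3 + J)/J (b(J) = -16 + 4*((J + 3)/(J + J)) = -16 + 4*((3 + J)/((2*J))) = -16 + 4*((3 + J)*(1/(2*J))) = -16 + 4*((3 + J)/(2*J)) = -16 + 2*(3 + J)/J)
v(s) = 18 + 18*s² (v(s) = 18 + 9*((s*2)*s) = 18 + 9*((2*s)*s) = 18 + 9*(2*s²) = 18 + 18*s²)
Z(n) = 1/(-14 + n + 6/n) (Z(n) = 1/(n + (-14 + 6/n)) = 1/(-14 + n + 6/n))
Z(v(5))*(-9) + W = ((18 + 18*5²)/(6 + (18 + 18*5²)*(-14 + (18 + 18*5²))))*(-9) - 344 = ((18 + 18*25)/(6 + (18 + 18*25)*(-14 + (18 + 18*25))))*(-9) - 344 = ((18 + 450)/(6 + (18 + 450)*(-14 + (18 + 450))))*(-9) - 344 = (468/(6 + 468*(-14 + 468)))*(-9) - 344 = (468/(6 + 468*454))*(-9) - 344 = (468/(6 + 212472))*(-9) - 344 = (468/212478)*(-9) - 344 = (468*(1/212478))*(-9) - 344 = (78/35413)*(-9) - 344 = -702/35413 - 344 = -12182774/35413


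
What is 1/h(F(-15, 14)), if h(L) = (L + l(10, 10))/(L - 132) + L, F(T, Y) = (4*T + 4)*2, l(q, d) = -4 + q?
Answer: -122/13611 ≈ -0.0089633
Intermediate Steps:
F(T, Y) = 8 + 8*T (F(T, Y) = (4 + 4*T)*2 = 8 + 8*T)
h(L) = L + (6 + L)/(-132 + L) (h(L) = (L + (-4 + 10))/(L - 132) + L = (L + 6)/(-132 + L) + L = (6 + L)/(-132 + L) + L = L + (6 + L)/(-132 + L))
1/h(F(-15, 14)) = 1/((6 + (8 + 8*(-15))² - 131*(8 + 8*(-15)))/(-132 + (8 + 8*(-15)))) = 1/((6 + (8 - 120)² - 131*(8 - 120))/(-132 + (8 - 120))) = 1/((6 + (-112)² - 131*(-112))/(-132 - 112)) = 1/((6 + 12544 + 14672)/(-244)) = 1/(-1/244*27222) = 1/(-13611/122) = -122/13611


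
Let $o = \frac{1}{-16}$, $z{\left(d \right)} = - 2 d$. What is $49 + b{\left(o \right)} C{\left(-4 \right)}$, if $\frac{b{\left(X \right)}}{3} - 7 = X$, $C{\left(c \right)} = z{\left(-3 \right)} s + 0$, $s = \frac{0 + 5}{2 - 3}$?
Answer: $- \frac{4603}{8} \approx -575.38$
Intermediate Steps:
$s = -5$ ($s = \frac{5}{-1} = 5 \left(-1\right) = -5$)
$o = - \frac{1}{16} \approx -0.0625$
$C{\left(c \right)} = -30$ ($C{\left(c \right)} = \left(-2\right) \left(-3\right) \left(-5\right) + 0 = 6 \left(-5\right) + 0 = -30 + 0 = -30$)
$b{\left(X \right)} = 21 + 3 X$
$49 + b{\left(o \right)} C{\left(-4 \right)} = 49 + \left(21 + 3 \left(- \frac{1}{16}\right)\right) \left(-30\right) = 49 + \left(21 - \frac{3}{16}\right) \left(-30\right) = 49 + \frac{333}{16} \left(-30\right) = 49 - \frac{4995}{8} = - \frac{4603}{8}$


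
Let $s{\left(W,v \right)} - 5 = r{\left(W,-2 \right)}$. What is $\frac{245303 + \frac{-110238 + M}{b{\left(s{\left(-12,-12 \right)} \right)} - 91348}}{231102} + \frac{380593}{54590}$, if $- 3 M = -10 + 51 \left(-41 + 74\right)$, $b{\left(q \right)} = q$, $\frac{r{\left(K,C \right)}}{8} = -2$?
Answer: $\frac{262045951717057}{32619967569810} \approx 8.0333$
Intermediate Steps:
$r{\left(K,C \right)} = -16$ ($r{\left(K,C \right)} = 8 \left(-2\right) = -16$)
$s{\left(W,v \right)} = -11$ ($s{\left(W,v \right)} = 5 - 16 = -11$)
$M = - \frac{1673}{3}$ ($M = - \frac{-10 + 51 \left(-41 + 74\right)}{3} = - \frac{-10 + 51 \cdot 33}{3} = - \frac{-10 + 1683}{3} = \left(- \frac{1}{3}\right) 1673 = - \frac{1673}{3} \approx -557.67$)
$\frac{245303 + \frac{-110238 + M}{b{\left(s{\left(-12,-12 \right)} \right)} - 91348}}{231102} + \frac{380593}{54590} = \frac{245303 + \frac{-110238 - \frac{1673}{3}}{-11 - 91348}}{231102} + \frac{380593}{54590} = \left(245303 - \frac{332387}{3 \left(-91359\right)}\right) \frac{1}{231102} + 380593 \cdot \frac{1}{54590} = \left(245303 - - \frac{332387}{274077}\right) \frac{1}{231102} + \frac{7181}{1030} = \left(245303 + \frac{332387}{274077}\right) \frac{1}{231102} + \frac{7181}{1030} = \frac{67232242718}{274077} \cdot \frac{1}{231102} + \frac{7181}{1030} = \frac{33616121359}{31669871427} + \frac{7181}{1030} = \frac{262045951717057}{32619967569810}$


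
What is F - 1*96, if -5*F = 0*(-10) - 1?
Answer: -479/5 ≈ -95.800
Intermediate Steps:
F = 1/5 (F = -(0*(-10) - 1)/5 = -(0 - 1)/5 = -1/5*(-1) = 1/5 ≈ 0.20000)
F - 1*96 = 1/5 - 1*96 = 1/5 - 96 = -479/5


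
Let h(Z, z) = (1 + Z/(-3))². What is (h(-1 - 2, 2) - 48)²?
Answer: 1936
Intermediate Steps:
h(Z, z) = (1 - Z/3)² (h(Z, z) = (1 + Z*(-⅓))² = (1 - Z/3)²)
(h(-1 - 2, 2) - 48)² = ((-3 + (-1 - 2))²/9 - 48)² = ((-3 - 3)²/9 - 48)² = ((⅑)*(-6)² - 48)² = ((⅑)*36 - 48)² = (4 - 48)² = (-44)² = 1936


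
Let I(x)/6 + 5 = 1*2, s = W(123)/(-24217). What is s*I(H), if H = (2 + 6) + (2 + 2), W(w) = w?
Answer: 2214/24217 ≈ 0.091423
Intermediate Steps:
s = -123/24217 (s = 123/(-24217) = 123*(-1/24217) = -123/24217 ≈ -0.0050791)
H = 12 (H = 8 + 4 = 12)
I(x) = -18 (I(x) = -30 + 6*(1*2) = -30 + 6*2 = -30 + 12 = -18)
s*I(H) = -123/24217*(-18) = 2214/24217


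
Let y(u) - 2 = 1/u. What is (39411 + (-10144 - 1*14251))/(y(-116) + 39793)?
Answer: 1741856/4616219 ≈ 0.37733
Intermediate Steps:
y(u) = 2 + 1/u
(39411 + (-10144 - 1*14251))/(y(-116) + 39793) = (39411 + (-10144 - 1*14251))/((2 + 1/(-116)) + 39793) = (39411 + (-10144 - 14251))/((2 - 1/116) + 39793) = (39411 - 24395)/(231/116 + 39793) = 15016/(4616219/116) = 15016*(116/4616219) = 1741856/4616219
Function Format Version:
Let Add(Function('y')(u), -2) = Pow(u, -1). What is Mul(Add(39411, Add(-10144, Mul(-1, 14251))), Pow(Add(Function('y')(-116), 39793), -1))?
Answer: Rational(1741856, 4616219) ≈ 0.37733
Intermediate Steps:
Function('y')(u) = Add(2, Pow(u, -1))
Mul(Add(39411, Add(-10144, Mul(-1, 14251))), Pow(Add(Function('y')(-116), 39793), -1)) = Mul(Add(39411, Add(-10144, Mul(-1, 14251))), Pow(Add(Add(2, Pow(-116, -1)), 39793), -1)) = Mul(Add(39411, Add(-10144, -14251)), Pow(Add(Add(2, Rational(-1, 116)), 39793), -1)) = Mul(Add(39411, -24395), Pow(Add(Rational(231, 116), 39793), -1)) = Mul(15016, Pow(Rational(4616219, 116), -1)) = Mul(15016, Rational(116, 4616219)) = Rational(1741856, 4616219)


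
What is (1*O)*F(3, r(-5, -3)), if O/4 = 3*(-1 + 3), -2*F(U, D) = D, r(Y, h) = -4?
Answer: 48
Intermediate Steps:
F(U, D) = -D/2
O = 24 (O = 4*(3*(-1 + 3)) = 4*(3*2) = 4*6 = 24)
(1*O)*F(3, r(-5, -3)) = (1*24)*(-½*(-4)) = 24*2 = 48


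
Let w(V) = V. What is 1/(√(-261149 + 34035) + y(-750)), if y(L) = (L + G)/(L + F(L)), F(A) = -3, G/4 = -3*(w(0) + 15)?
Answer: 38905/7154252607 - 63001*I*√227114/14308505214 ≈ 5.438e-6 - 0.0020983*I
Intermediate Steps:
G = -180 (G = 4*(-3*(0 + 15)) = 4*(-3*15) = 4*(-45) = -180)
y(L) = (-180 + L)/(-3 + L) (y(L) = (L - 180)/(L - 3) = (-180 + L)/(-3 + L))
1/(√(-261149 + 34035) + y(-750)) = 1/(√(-261149 + 34035) + (-180 - 750)/(-3 - 750)) = 1/(√(-227114) - 930/(-753)) = 1/(I*√227114 - 1/753*(-930)) = 1/(I*√227114 + 310/251) = 1/(310/251 + I*√227114)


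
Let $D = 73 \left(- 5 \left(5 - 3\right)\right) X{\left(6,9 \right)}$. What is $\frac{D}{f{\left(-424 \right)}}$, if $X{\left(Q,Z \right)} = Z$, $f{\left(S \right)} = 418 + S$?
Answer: $1095$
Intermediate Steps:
$D = -6570$ ($D = 73 \left(- 5 \left(5 - 3\right)\right) 9 = 73 \left(\left(-5\right) 2\right) 9 = 73 \left(-10\right) 9 = \left(-730\right) 9 = -6570$)
$\frac{D}{f{\left(-424 \right)}} = - \frac{6570}{418 - 424} = - \frac{6570}{-6} = \left(-6570\right) \left(- \frac{1}{6}\right) = 1095$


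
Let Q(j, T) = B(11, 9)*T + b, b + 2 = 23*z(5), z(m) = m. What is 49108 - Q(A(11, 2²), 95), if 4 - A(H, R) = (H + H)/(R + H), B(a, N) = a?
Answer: 47950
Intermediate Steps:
A(H, R) = 4 - 2*H/(H + R) (A(H, R) = 4 - (H + H)/(R + H) = 4 - 2*H/(H + R))
b = 113 (b = -2 + 23*5 = -2 + 115 = 113)
Q(j, T) = 113 + 11*T (Q(j, T) = 11*T + 113 = 113 + 11*T)
49108 - Q(A(11, 2²), 95) = 49108 - (113 + 11*95) = 49108 - (113 + 1045) = 49108 - 1*1158 = 49108 - 1158 = 47950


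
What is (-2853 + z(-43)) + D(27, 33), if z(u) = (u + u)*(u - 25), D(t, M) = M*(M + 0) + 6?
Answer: 4090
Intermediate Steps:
D(t, M) = 6 + M² (D(t, M) = M*M + 6 = M² + 6 = 6 + M²)
z(u) = 2*u*(-25 + u) (z(u) = (2*u)*(-25 + u) = 2*u*(-25 + u))
(-2853 + z(-43)) + D(27, 33) = (-2853 + 2*(-43)*(-25 - 43)) + (6 + 33²) = (-2853 + 2*(-43)*(-68)) + (6 + 1089) = (-2853 + 5848) + 1095 = 2995 + 1095 = 4090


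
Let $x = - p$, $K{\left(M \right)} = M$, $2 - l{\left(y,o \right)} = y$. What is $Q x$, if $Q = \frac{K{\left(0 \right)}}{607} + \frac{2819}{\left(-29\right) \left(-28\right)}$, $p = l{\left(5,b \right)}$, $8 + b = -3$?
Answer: $\frac{8457}{812} \approx 10.415$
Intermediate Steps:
$b = -11$ ($b = -8 - 3 = -11$)
$l{\left(y,o \right)} = 2 - y$
$p = -3$ ($p = 2 - 5 = -3$)
$x = 3$ ($x = \left(-1\right) \left(-3\right) = 3$)
$Q = \frac{2819}{812}$ ($Q = \frac{0}{607} + \frac{2819}{\left(-29\right) \left(-28\right)} = 0 \cdot \frac{1}{607} + \frac{2819}{812} = 0 + 2819 \cdot \frac{1}{812} = 0 + \frac{2819}{812} = \frac{2819}{812} \approx 3.4717$)
$Q x = \frac{2819}{812} \cdot 3 = \frac{8457}{812}$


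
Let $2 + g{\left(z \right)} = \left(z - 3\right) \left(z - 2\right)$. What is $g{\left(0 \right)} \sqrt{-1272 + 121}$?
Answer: $4 i \sqrt{1151} \approx 135.71 i$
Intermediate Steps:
$g{\left(z \right)} = -2 + \left(-3 + z\right) \left(-2 + z\right)$ ($g{\left(z \right)} = -2 + \left(z - 3\right) \left(z - 2\right) = -2 + \left(-3 + z\right) \left(-2 + z\right)$)
$g{\left(0 \right)} \sqrt{-1272 + 121} = \left(4 + 0^{2} - 0\right) \sqrt{-1272 + 121} = \left(4 + 0 + 0\right) \sqrt{-1151} = 4 i \sqrt{1151}$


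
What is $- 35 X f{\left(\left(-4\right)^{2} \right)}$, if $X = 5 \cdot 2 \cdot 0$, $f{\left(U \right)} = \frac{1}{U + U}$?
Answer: $0$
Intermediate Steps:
$f{\left(U \right)} = \frac{1}{2 U}$
$X = 0$ ($X = 10 \cdot 0 = 0$)
$- 35 X f{\left(\left(-4\right)^{2} \right)} = \left(-35\right) 0 \frac{1}{2 \left(-4\right)^{2}} = 0 \frac{1}{2 \cdot 16} = 0 \cdot \frac{1}{2} \cdot \frac{1}{16} = 0 \cdot \frac{1}{32} = 0$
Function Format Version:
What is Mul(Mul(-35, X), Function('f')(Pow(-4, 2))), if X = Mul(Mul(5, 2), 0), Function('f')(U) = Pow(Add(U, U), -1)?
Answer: 0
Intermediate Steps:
Function('f')(U) = Mul(Rational(1, 2), Pow(U, -1)) (Function('f')(U) = Pow(Mul(2, U), -1) = Mul(Rational(1, 2), Pow(U, -1)))
X = 0 (X = Mul(10, 0) = 0)
Mul(Mul(-35, X), Function('f')(Pow(-4, 2))) = Mul(Mul(-35, 0), Mul(Rational(1, 2), Pow(Pow(-4, 2), -1))) = Mul(0, Mul(Rational(1, 2), Pow(16, -1))) = Mul(0, Mul(Rational(1, 2), Rational(1, 16))) = Mul(0, Rational(1, 32)) = 0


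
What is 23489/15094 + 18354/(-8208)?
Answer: -369463/543384 ≈ -0.67993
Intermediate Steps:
23489/15094 + 18354/(-8208) = 23489*(1/15094) + 18354*(-1/8208) = 23489/15094 - 161/72 = -369463/543384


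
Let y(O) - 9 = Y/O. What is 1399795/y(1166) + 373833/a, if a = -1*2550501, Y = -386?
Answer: 231268022635667/1432248006 ≈ 1.6147e+5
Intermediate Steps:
y(O) = 9 - 386/O
a = -2550501
1399795/y(1166) + 373833/a = 1399795/(9 - 386/1166) + 373833/(-2550501) = 1399795/(9 - 386*1/1166) + 373833*(-1/2550501) = 1399795/(9 - 193/583) - 41537/283389 = 1399795/(5054/583) - 41537/283389 = 1399795*(583/5054) - 41537/283389 = 816080485/5054 - 41537/283389 = 231268022635667/1432248006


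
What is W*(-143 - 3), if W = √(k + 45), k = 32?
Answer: -146*√77 ≈ -1281.1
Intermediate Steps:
W = √77 (W = √(32 + 45) = √77 ≈ 8.7750)
W*(-143 - 3) = √77*(-143 - 3) = √77*(-146) = -146*√77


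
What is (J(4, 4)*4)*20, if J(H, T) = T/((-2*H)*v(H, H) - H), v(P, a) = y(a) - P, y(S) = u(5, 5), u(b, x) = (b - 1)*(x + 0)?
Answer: -80/33 ≈ -2.4242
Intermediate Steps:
u(b, x) = x*(-1 + b) (u(b, x) = (-1 + b)*x = x*(-1 + b))
y(S) = 20 (y(S) = 5*(-1 + 5) = 5*4 = 20)
v(P, a) = 20 - P
J(H, T) = T/(-H - 2*H*(20 - H)) (J(H, T) = T/((-2*H)*(20 - H) - H) = T/(-2*H*(20 - H) - H) = T/(-H - 2*H*(20 - H)))
(J(4, 4)*4)*20 = ((4/(4*(-41 + 2*4)))*4)*20 = ((4*(¼)/(-41 + 8))*4)*20 = ((4*(¼)/(-33))*4)*20 = ((4*(¼)*(-1/33))*4)*20 = -1/33*4*20 = -4/33*20 = -80/33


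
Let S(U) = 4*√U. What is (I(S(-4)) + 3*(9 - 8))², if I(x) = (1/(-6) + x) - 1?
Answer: -2183/36 + 88*I/3 ≈ -60.639 + 29.333*I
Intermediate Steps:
I(x) = -7/6 + x (I(x) = (-⅙ + x) - 1 = -7/6 + x)
(I(S(-4)) + 3*(9 - 8))² = ((-7/6 + 4*√(-4)) + 3*(9 - 8))² = ((-7/6 + 4*(2*I)) + 3*1)² = ((-7/6 + 8*I) + 3)² = (11/6 + 8*I)²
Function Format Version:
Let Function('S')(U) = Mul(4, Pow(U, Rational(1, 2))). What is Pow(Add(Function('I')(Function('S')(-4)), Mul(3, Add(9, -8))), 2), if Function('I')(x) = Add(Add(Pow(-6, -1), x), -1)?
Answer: Add(Rational(-2183, 36), Mul(Rational(88, 3), I)) ≈ Add(-60.639, Mul(29.333, I))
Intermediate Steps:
Function('I')(x) = Add(Rational(-7, 6), x) (Function('I')(x) = Add(Add(Rational(-1, 6), x), -1) = Add(Rational(-7, 6), x))
Pow(Add(Function('I')(Function('S')(-4)), Mul(3, Add(9, -8))), 2) = Pow(Add(Add(Rational(-7, 6), Mul(4, Pow(-4, Rational(1, 2)))), Mul(3, Add(9, -8))), 2) = Pow(Add(Add(Rational(-7, 6), Mul(4, Mul(2, I))), Mul(3, 1)), 2) = Pow(Add(Add(Rational(-7, 6), Mul(8, I)), 3), 2) = Pow(Add(Rational(11, 6), Mul(8, I)), 2)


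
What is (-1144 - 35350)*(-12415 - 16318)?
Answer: 1048582102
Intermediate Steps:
(-1144 - 35350)*(-12415 - 16318) = -36494*(-28733) = 1048582102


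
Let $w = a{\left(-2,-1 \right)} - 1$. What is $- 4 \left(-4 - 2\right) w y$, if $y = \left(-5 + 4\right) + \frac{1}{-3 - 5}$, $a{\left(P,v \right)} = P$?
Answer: $81$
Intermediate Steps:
$y = - \frac{9}{8}$ ($y = -1 + \frac{1}{-8} = -1 - \frac{1}{8} = - \frac{9}{8} \approx -1.125$)
$w = -3$ ($w = -2 - 1 = -3$)
$- 4 \left(-4 - 2\right) w y = - 4 \left(-4 - 2\right) \left(-3\right) \left(- \frac{9}{8}\right) = \left(-4\right) \left(-6\right) \left(-3\right) \left(- \frac{9}{8}\right) = 24 \left(-3\right) \left(- \frac{9}{8}\right) = \left(-72\right) \left(- \frac{9}{8}\right) = 81$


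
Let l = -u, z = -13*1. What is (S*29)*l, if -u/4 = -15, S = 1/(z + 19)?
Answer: -290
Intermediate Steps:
z = -13
S = 1/6 (S = 1/(-13 + 19) = 1/6 ≈ 0.16667)
u = 60 (u = -4*(-15) = 60)
l = -60 (l = -1*60 = -60)
(S*29)*l = ((1/6)*29)*(-60) = (29/6)*(-60) = -290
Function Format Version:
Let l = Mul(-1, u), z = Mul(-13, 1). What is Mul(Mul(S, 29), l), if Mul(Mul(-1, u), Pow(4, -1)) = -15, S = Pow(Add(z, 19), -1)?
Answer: -290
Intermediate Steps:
z = -13
S = Rational(1, 6) (S = Pow(Add(-13, 19), -1) = Pow(6, -1) = Rational(1, 6) ≈ 0.16667)
u = 60 (u = Mul(-4, -15) = 60)
l = -60 (l = Mul(-1, 60) = -60)
Mul(Mul(S, 29), l) = Mul(Mul(Rational(1, 6), 29), -60) = Mul(Rational(29, 6), -60) = -290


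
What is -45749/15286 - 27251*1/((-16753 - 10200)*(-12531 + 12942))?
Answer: -506376360781/169333462338 ≈ -2.9904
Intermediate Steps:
-45749/15286 - 27251*1/((-16753 - 10200)*(-12531 + 12942)) = -45749*1/15286 - 27251/((-26953*411)) = -45749/15286 - 27251/(-11077683) = -45749/15286 - 27251*(-1/11077683) = -45749/15286 + 27251/11077683 = -506376360781/169333462338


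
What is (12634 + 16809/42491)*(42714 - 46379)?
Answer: -1967548297495/42491 ≈ -4.6305e+7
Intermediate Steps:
(12634 + 16809/42491)*(42714 - 46379) = (12634 + 16809*(1/42491))*(-3665) = (12634 + 16809/42491)*(-3665) = (536848103/42491)*(-3665) = -1967548297495/42491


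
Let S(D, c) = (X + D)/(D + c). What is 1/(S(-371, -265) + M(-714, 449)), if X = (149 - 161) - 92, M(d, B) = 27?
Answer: 636/17647 ≈ 0.036040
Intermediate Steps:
X = -104 (X = -12 - 92 = -104)
S(D, c) = (-104 + D)/(D + c)
1/(S(-371, -265) + M(-714, 449)) = 1/((-104 - 371)/(-371 - 265) + 27) = 1/(-475/(-636) + 27) = 1/(-1/636*(-475) + 27) = 1/(475/636 + 27) = 1/(17647/636) = 636/17647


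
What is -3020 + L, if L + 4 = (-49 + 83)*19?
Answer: -2378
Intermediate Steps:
L = 642 (L = -4 + (-49 + 83)*19 = -4 + 34*19 = -4 + 646 = 642)
-3020 + L = -3020 + 642 = -2378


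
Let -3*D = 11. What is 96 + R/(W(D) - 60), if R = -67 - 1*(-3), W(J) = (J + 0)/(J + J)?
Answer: 11552/119 ≈ 97.076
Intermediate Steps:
D = -11/3 (D = -1/3*11 = -11/3 ≈ -3.6667)
W(J) = 1/2 (W(J) = J/((2*J)) = J*(1/(2*J)) = 1/2)
R = -64 (R = -67 + 3 = -64)
96 + R/(W(D) - 60) = 96 - 64/(1/2 - 60) = 96 - 64/(-119/2) = 96 - 2/119*(-64) = 96 + 128/119 = 11552/119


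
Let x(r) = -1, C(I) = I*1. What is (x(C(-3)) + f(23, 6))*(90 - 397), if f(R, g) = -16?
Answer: 5219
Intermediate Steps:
C(I) = I
(x(C(-3)) + f(23, 6))*(90 - 397) = (-1 - 16)*(90 - 397) = -17*(-307) = 5219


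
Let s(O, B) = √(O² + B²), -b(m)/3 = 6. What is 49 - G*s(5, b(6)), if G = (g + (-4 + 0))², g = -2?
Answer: 49 - 36*√349 ≈ -623.54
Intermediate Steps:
b(m) = -18 (b(m) = -3*6 = -18)
s(O, B) = √(B² + O²)
G = 36 (G = (-2 + (-4 + 0))² = (-2 - 4)² = (-6)² = 36)
49 - G*s(5, b(6)) = 49 - 36*√((-18)² + 5²) = 49 - 36*√(324 + 25) = 49 - 36*√349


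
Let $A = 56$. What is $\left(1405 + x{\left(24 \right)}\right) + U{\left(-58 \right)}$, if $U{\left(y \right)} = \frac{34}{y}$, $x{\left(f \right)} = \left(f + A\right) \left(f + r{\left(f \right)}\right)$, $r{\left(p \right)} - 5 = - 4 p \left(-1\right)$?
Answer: $\frac{330728}{29} \approx 11404.0$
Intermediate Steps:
$r{\left(p \right)} = 5 + 4 p$ ($r{\left(p \right)} = 5 + - 4 p \left(-1\right) = 5 + 4 p$)
$x{\left(f \right)} = \left(5 + 5 f\right) \left(56 + f\right)$ ($x{\left(f \right)} = \left(f + 56\right) \left(f + \left(5 + 4 f\right)\right) = \left(56 + f\right) \left(5 + 5 f\right) = \left(5 + 5 f\right) \left(56 + f\right)$)
$\left(1405 + x{\left(24 \right)}\right) + U{\left(-58 \right)} = \left(1405 + \left(280 + 5 \cdot 24^{2} + 285 \cdot 24\right)\right) + \frac{34}{-58} = \left(1405 + \left(280 + 5 \cdot 576 + 6840\right)\right) + 34 \left(- \frac{1}{58}\right) = \left(1405 + \left(280 + 2880 + 6840\right)\right) - \frac{17}{29} = \left(1405 + 10000\right) - \frac{17}{29} = 11405 - \frac{17}{29} = \frac{330728}{29}$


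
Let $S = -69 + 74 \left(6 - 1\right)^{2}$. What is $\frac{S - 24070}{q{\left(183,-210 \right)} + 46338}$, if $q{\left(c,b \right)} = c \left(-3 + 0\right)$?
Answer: $- \frac{22289}{45789} \approx -0.48678$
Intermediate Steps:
$q{\left(c,b \right)} = - 3 c$ ($q{\left(c,b \right)} = c \left(-3\right) = - 3 c$)
$S = 1781$ ($S = -69 + 74 \cdot 5^{2} = -69 + 74 \cdot 25 = -69 + 1850 = 1781$)
$\frac{S - 24070}{q{\left(183,-210 \right)} + 46338} = \frac{1781 - 24070}{\left(-3\right) 183 + 46338} = - \frac{22289}{-549 + 46338} = - \frac{22289}{45789}$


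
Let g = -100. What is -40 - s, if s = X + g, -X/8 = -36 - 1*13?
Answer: -332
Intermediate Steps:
X = 392 (X = -8*(-36 - 1*13) = -8*(-36 - 13) = -8*(-49) = 392)
s = 292 (s = 392 - 100 = 292)
-40 - s = -40 - 1*292 = -40 - 292 = -332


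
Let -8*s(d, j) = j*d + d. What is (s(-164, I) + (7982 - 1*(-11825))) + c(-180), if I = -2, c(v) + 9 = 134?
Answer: 39823/2 ≈ 19912.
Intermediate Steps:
c(v) = 125 (c(v) = -9 + 134 = 125)
s(d, j) = -d/8 - d*j/8 (s(d, j) = -(j*d + d)/8 = -(d*j + d)/8 = -(d + d*j)/8 = -d/8 - d*j/8)
(s(-164, I) + (7982 - 1*(-11825))) + c(-180) = (-1/8*(-164)*(1 - 2) + (7982 - 1*(-11825))) + 125 = (-1/8*(-164)*(-1) + (7982 + 11825)) + 125 = (-41/2 + 19807) + 125 = 39573/2 + 125 = 39823/2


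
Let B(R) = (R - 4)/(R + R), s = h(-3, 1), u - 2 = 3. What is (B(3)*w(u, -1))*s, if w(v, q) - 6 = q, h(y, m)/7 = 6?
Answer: -35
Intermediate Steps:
u = 5 (u = 2 + 3 = 5)
h(y, m) = 42 (h(y, m) = 7*6 = 42)
w(v, q) = 6 + q
s = 42
B(R) = (-4 + R)/(2*R) (B(R) = (-4 + R)/((2*R)) = (-4 + R)*(1/(2*R)) = (-4 + R)/(2*R))
(B(3)*w(u, -1))*s = (((½)*(-4 + 3)/3)*(6 - 1))*42 = (((½)*(⅓)*(-1))*5)*42 = -⅙*5*42 = -⅚*42 = -35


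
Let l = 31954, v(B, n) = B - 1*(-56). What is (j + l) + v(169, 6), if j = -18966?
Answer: 13213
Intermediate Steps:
v(B, n) = 56 + B (v(B, n) = B + 56 = 56 + B)
(j + l) + v(169, 6) = (-18966 + 31954) + (56 + 169) = 12988 + 225 = 13213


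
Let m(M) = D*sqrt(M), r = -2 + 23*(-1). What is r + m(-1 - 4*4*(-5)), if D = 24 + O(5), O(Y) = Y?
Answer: -25 + 29*sqrt(79) ≈ 232.76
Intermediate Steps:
D = 29 (D = 24 + 5 = 29)
r = -25 (r = -2 - 23 = -25)
m(M) = 29*sqrt(M)
r + m(-1 - 4*4*(-5)) = -25 + 29*sqrt(-1 - 4*4*(-5)) = -25 + 29*sqrt(-1 - 16*(-5)) = -25 + 29*sqrt(-1 + 80) = -25 + 29*sqrt(79)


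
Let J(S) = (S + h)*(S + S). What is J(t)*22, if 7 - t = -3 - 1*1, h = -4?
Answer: 3388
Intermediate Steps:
t = 11 (t = 7 - (-3 - 1*1) = 7 - (-3 - 1) = 7 - 1*(-4) = 7 + 4 = 11)
J(S) = 2*S*(-4 + S) (J(S) = (S - 4)*(S + S) = (-4 + S)*(2*S) = 2*S*(-4 + S))
J(t)*22 = (2*11*(-4 + 11))*22 = (2*11*7)*22 = 154*22 = 3388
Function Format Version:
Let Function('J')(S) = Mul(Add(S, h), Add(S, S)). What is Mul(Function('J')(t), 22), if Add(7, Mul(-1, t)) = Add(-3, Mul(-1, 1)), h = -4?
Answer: 3388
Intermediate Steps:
t = 11 (t = Add(7, Mul(-1, Add(-3, Mul(-1, 1)))) = Add(7, Mul(-1, Add(-3, -1))) = Add(7, Mul(-1, -4)) = Add(7, 4) = 11)
Function('J')(S) = Mul(2, S, Add(-4, S)) (Function('J')(S) = Mul(Add(S, -4), Add(S, S)) = Mul(Add(-4, S), Mul(2, S)) = Mul(2, S, Add(-4, S)))
Mul(Function('J')(t), 22) = Mul(Mul(2, 11, Add(-4, 11)), 22) = Mul(Mul(2, 11, 7), 22) = Mul(154, 22) = 3388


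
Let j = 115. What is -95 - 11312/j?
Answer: -22237/115 ≈ -193.37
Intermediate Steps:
-95 - 11312/j = -95 - 11312/115 = -22237/115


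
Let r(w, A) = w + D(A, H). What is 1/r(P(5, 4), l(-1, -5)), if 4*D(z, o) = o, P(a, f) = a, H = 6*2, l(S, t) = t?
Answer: 1/8 ≈ 0.12500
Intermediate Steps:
H = 12
D(z, o) = o/4
r(w, A) = 3 + w (r(w, A) = w + (1/4)*12 = w + 3 = 3 + w)
1/r(P(5, 4), l(-1, -5)) = 1/(3 + 5) = 1/8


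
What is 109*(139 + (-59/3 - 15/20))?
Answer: 155107/12 ≈ 12926.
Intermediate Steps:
109*(139 + (-59/3 - 15/20)) = 109*(139 + (-59*1/3 - 15*1/20)) = 109*(139 + (-59/3 - 3/4)) = 109*(139 - 245/12) = 109*(1423/12) = 155107/12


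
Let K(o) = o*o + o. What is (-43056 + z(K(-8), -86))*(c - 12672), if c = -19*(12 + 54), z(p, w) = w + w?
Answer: 601993128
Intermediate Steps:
K(o) = o + o**2 (K(o) = o**2 + o = o + o**2)
z(p, w) = 2*w
c = -1254 (c = -19*66 = -1254)
(-43056 + z(K(-8), -86))*(c - 12672) = (-43056 + 2*(-86))*(-1254 - 12672) = (-43056 - 172)*(-13926) = -43228*(-13926) = 601993128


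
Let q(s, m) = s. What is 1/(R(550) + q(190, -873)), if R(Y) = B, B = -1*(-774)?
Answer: 1/964 ≈ 0.0010373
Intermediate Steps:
B = 774
R(Y) = 774
1/(R(550) + q(190, -873)) = 1/(774 + 190) = 1/964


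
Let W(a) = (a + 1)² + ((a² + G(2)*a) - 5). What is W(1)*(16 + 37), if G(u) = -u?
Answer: -106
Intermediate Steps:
W(a) = -5 + a² + (1 + a)² - 2*a (W(a) = (a + 1)² + ((a² + (-1*2)*a) - 5) = (1 + a)² + ((a² - 2*a) - 5) = (1 + a)² + (-5 + a² - 2*a) = -5 + a² + (1 + a)² - 2*a)
W(1)*(16 + 37) = (-4 + 2*1²)*(16 + 37) = (-4 + 2*1)*53 = (-4 + 2)*53 = -2*53 = -106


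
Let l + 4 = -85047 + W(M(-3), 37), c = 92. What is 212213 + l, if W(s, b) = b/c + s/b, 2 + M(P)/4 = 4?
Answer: 432861553/3404 ≈ 1.2716e+5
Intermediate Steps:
M(P) = 8 (M(P) = -8 + 4*4 = -8 + 16 = 8)
W(s, b) = b/92 + s/b
l = -289511499/3404 (l = -4 + (-85047 + ((1/92)*37 + 8/37)) = -4 + (-85047 + (37/92 + 8*(1/37))) = -4 + (-85047 + (37/92 + 8/37)) = -4 + (-85047 + 2105/3404) = -4 - 289497883/3404 = -289511499/3404 ≈ -85050.)
212213 + l = 212213 - 289511499/3404 = 432861553/3404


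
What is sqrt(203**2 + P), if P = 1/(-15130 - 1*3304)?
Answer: sqrt(14003327359970)/18434 ≈ 203.00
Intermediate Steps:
P = -1/18434 (P = 1/(-15130 - 3304) = 1/(-18434) = -1/18434 ≈ -5.4248e-5)
sqrt(203**2 + P) = sqrt(203**2 - 1/18434) = sqrt(41209 - 1/18434) = sqrt(759646705/18434) = sqrt(14003327359970)/18434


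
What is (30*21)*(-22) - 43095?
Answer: -56955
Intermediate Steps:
(30*21)*(-22) - 43095 = 630*(-22) - 43095 = -13860 - 43095 = -56955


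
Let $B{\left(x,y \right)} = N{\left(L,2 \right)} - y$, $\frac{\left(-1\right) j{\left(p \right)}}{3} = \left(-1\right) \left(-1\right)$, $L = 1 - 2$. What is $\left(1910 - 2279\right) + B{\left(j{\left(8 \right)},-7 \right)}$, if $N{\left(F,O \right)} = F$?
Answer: $-363$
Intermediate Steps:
$L = -1$
$j{\left(p \right)} = -3$ ($j{\left(p \right)} = - 3 \left(\left(-1\right) \left(-1\right)\right) = \left(-3\right) 1 = -3$)
$B{\left(x,y \right)} = -1 - y$
$\left(1910 - 2279\right) + B{\left(j{\left(8 \right)},-7 \right)} = \left(1910 - 2279\right) - -6 = -369 + \left(-1 + 7\right) = -369 + 6 = -363$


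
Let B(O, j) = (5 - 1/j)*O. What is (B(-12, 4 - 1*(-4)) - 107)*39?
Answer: -12909/2 ≈ -6454.5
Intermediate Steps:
B(O, j) = O*(5 - 1/j)
(B(-12, 4 - 1*(-4)) - 107)*39 = ((5*(-12) - 1*(-12)/(4 - 1*(-4))) - 107)*39 = ((-60 - 1*(-12)/(4 + 4)) - 107)*39 = ((-60 - 1*(-12)/8) - 107)*39 = ((-60 - 1*(-12)*1/8) - 107)*39 = ((-60 + 3/2) - 107)*39 = (-117/2 - 107)*39 = -331/2*39 = -12909/2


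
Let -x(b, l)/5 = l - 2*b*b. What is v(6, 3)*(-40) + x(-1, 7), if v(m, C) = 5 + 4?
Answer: -385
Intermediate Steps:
x(b, l) = -5*l + 10*b² (x(b, l) = -5*(l - 2*b*b) = -5*(l - 2*b²) = -5*l + 10*b²)
v(m, C) = 9
v(6, 3)*(-40) + x(-1, 7) = 9*(-40) + (-5*7 + 10*(-1)²) = -360 + (-35 + 10*1) = -360 + (-35 + 10) = -360 - 25 = -385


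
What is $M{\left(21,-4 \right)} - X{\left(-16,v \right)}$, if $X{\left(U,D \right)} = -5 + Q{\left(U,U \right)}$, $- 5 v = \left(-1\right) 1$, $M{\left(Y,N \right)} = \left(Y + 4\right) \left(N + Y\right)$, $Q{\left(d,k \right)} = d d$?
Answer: $174$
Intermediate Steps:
$Q{\left(d,k \right)} = d^{2}$
$M{\left(Y,N \right)} = \left(4 + Y\right) \left(N + Y\right)$
$v = \frac{1}{5}$ ($v = - \frac{\left(-1\right) 1}{5} = \left(- \frac{1}{5}\right) \left(-1\right) = \frac{1}{5} \approx 0.2$)
$X{\left(U,D \right)} = -5 + U^{2}$
$M{\left(21,-4 \right)} - X{\left(-16,v \right)} = \left(21^{2} + 4 \left(-4\right) + 4 \cdot 21 - 84\right) - \left(-5 + \left(-16\right)^{2}\right) = \left(441 - 16 + 84 - 84\right) - \left(-5 + 256\right) = 425 - 251 = 174$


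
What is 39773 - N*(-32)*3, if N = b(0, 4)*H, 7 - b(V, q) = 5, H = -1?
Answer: 39581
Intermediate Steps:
b(V, q) = 2 (b(V, q) = 7 - 1*5 = 7 - 5 = 2)
N = -2 (N = 2*(-1) = -2)
39773 - N*(-32)*3 = 39773 - (-2*(-32))*3 = 39773 - 64*3 = 39773 - 1*192 = 39773 - 192 = 39581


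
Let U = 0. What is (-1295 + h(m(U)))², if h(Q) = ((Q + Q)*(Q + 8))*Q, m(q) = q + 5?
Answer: 416025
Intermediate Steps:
m(q) = 5 + q
h(Q) = 2*Q²*(8 + Q) (h(Q) = ((2*Q)*(8 + Q))*Q = (2*Q*(8 + Q))*Q = 2*Q²*(8 + Q))
(-1295 + h(m(U)))² = (-1295 + 2*(5 + 0)²*(8 + (5 + 0)))² = (-1295 + 2*5²*(8 + 5))² = (-1295 + 2*25*13)² = (-1295 + 650)² = (-645)² = 416025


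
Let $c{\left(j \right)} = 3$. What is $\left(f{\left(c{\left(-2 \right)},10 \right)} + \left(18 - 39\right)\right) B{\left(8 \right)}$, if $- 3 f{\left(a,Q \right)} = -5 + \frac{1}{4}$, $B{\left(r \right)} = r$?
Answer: $- \frac{466}{3} \approx -155.33$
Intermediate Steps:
$f{\left(a,Q \right)} = \frac{19}{12}$ ($f{\left(a,Q \right)} = - \frac{-5 + \frac{1}{4}}{3} = \left(- \frac{1}{3}\right) \left(- \frac{19}{4}\right) = \frac{19}{12}$)
$\left(f{\left(c{\left(-2 \right)},10 \right)} + \left(18 - 39\right)\right) B{\left(8 \right)} = \left(\frac{19}{12} + \left(18 - 39\right)\right) 8 = \left(\frac{19}{12} - 21\right) 8 = \left(- \frac{233}{12}\right) 8 = - \frac{466}{3}$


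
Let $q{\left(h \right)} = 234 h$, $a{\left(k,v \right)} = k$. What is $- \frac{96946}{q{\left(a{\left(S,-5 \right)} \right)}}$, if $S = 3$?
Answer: $- \frac{48473}{351} \approx -138.1$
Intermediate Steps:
$- \frac{96946}{q{\left(a{\left(S,-5 \right)} \right)}} = - \frac{96946}{234 \cdot 3} = - \frac{96946}{702} = \left(-96946\right) \frac{1}{702} = - \frac{48473}{351}$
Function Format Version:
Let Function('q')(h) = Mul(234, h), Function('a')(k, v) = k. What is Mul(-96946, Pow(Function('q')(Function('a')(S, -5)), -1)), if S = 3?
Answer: Rational(-48473, 351) ≈ -138.10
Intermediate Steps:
Mul(-96946, Pow(Function('q')(Function('a')(S, -5)), -1)) = Mul(-96946, Pow(Mul(234, 3), -1)) = Mul(-96946, Pow(702, -1)) = Mul(-96946, Rational(1, 702)) = Rational(-48473, 351)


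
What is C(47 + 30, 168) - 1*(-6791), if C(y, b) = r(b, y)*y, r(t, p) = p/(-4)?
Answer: 21235/4 ≈ 5308.8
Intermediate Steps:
r(t, p) = -p/4 (r(t, p) = p*(-¼) = -p/4)
C(y, b) = -y²/4 (C(y, b) = (-y/4)*y = -y²/4)
C(47 + 30, 168) - 1*(-6791) = -(47 + 30)²/4 - 1*(-6791) = -¼*77² + 6791 = -¼*5929 + 6791 = -5929/4 + 6791 = 21235/4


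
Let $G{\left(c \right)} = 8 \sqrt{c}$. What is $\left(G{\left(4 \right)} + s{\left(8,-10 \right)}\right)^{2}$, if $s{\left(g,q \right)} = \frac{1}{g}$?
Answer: $\frac{16641}{64} \approx 260.02$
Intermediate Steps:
$\left(G{\left(4 \right)} + s{\left(8,-10 \right)}\right)^{2} = \left(8 \sqrt{4} + \frac{1}{8}\right)^{2} = \left(8 \cdot 2 + \frac{1}{8}\right)^{2} = \left(16 + \frac{1}{8}\right)^{2} = \left(\frac{129}{8}\right)^{2} = \frac{16641}{64}$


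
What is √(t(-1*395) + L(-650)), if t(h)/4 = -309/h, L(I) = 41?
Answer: √6885245/395 ≈ 6.6430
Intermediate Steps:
t(h) = -1236/h (t(h) = 4*(-309/h) = -1236/h)
√(t(-1*395) + L(-650)) = √(-1236/((-1*395)) + 41) = √(-1236/(-395) + 41) = √(-1236*(-1/395) + 41) = √(1236/395 + 41) = √(17431/395) = √6885245/395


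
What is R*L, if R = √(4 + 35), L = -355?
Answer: -355*√39 ≈ -2217.0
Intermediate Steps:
R = √39 ≈ 6.2450
R*L = √39*(-355) = -355*√39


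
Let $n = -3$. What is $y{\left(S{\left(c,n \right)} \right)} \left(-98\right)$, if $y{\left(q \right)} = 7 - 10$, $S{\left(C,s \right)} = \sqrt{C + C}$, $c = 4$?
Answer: $294$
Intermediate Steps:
$S{\left(C,s \right)} = \sqrt{2} \sqrt{C}$ ($S{\left(C,s \right)} = \sqrt{2 C} = \sqrt{2} \sqrt{C}$)
$y{\left(q \right)} = -3$ ($y{\left(q \right)} = 7 - 10 = -3$)
$y{\left(S{\left(c,n \right)} \right)} \left(-98\right) = \left(-3\right) \left(-98\right) = 294$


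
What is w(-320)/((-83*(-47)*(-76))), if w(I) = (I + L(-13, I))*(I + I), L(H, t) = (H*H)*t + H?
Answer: -8706080/74119 ≈ -117.46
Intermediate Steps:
L(H, t) = H + t*H² (L(H, t) = H²*t + H = t*H² + H = H + t*H²)
w(I) = 2*I*(-13 + 170*I) (w(I) = (I - 13*(1 - 13*I))*(I + I) = (I + (-13 + 169*I))*(2*I) = (-13 + 170*I)*(2*I) = 2*I*(-13 + 170*I))
w(-320)/((-83*(-47)*(-76))) = (2*(-320)*(-13 + 170*(-320)))/((-83*(-47)*(-76))) = (2*(-320)*(-13 - 54400))/((3901*(-76))) = (2*(-320)*(-54413))/(-296476) = 34824320*(-1/296476) = -8706080/74119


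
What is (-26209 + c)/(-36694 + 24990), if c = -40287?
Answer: 8312/1463 ≈ 5.6815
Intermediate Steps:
(-26209 + c)/(-36694 + 24990) = (-26209 - 40287)/(-36694 + 24990) = -66496/(-11704) = -66496*(-1/11704) = 8312/1463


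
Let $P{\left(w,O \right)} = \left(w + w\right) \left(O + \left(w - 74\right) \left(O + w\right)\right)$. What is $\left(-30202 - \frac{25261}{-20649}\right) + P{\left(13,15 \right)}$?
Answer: $- \frac{1532543519}{20649} \approx -74219.0$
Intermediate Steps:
$P{\left(w,O \right)} = 2 w \left(O + \left(-74 + w\right) \left(O + w\right)\right)$
$\left(-30202 - \frac{25261}{-20649}\right) + P{\left(13,15 \right)} = \left(-30202 - \frac{25261}{-20649}\right) + 2 \cdot 13 \left(13^{2} - 962 - 1095 + 15 \cdot 13\right) = \left(-30202 - - \frac{25261}{20649}\right) + 2 \cdot 13 \left(169 - 962 - 1095 + 195\right) = \left(-30202 + \frac{25261}{20649}\right) + 2 \cdot 13 \left(-1693\right) = - \frac{623615837}{20649} - 44018 = - \frac{1532543519}{20649}$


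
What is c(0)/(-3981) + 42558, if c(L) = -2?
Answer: 169423400/3981 ≈ 42558.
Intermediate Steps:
c(0)/(-3981) + 42558 = -2/(-3981) + 42558 = -2*(-1/3981) + 42558 = 2/3981 + 42558 = 169423400/3981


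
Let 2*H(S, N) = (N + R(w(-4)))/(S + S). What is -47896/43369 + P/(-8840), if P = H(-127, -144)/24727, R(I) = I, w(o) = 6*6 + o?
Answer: -332404327406223/300986371766210 ≈ -1.1044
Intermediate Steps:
w(o) = 36 + o
H(S, N) = (32 + N)/(4*S) (H(S, N) = ((N + (36 - 4))/(S + S))/2 = ((N + 32)/((2*S)))/2 = ((32 + N)*(1/(2*S)))/2 = ((32 + N)/(2*S))/2 = (32 + N)/(4*S))
P = 28/3140329 (P = ((¼)*(32 - 144)/(-127))/24727 = ((¼)*(-1/127)*(-112))*(1/24727) = (28/127)*(1/24727) = 28/3140329 ≈ 8.9163e-6)
-47896/43369 + P/(-8840) = -47896/43369 + (28/3140329)/(-8840) = -47896*1/43369 + (28/3140329)*(-1/8840) = -47896/43369 - 7/6940127090 = -332404327406223/300986371766210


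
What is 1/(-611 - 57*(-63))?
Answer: 1/2980 ≈ 0.00033557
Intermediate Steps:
1/(-611 - 57*(-63)) = 1/(-611 + 3591) = 1/2980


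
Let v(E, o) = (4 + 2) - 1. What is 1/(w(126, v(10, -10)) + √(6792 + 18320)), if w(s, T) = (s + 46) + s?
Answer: 149/31846 - √6278/31846 ≈ 0.0021907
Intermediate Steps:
v(E, o) = 5 (v(E, o) = 6 - 1 = 5)
w(s, T) = 46 + 2*s (w(s, T) = (46 + s) + s = 46 + 2*s)
1/(w(126, v(10, -10)) + √(6792 + 18320)) = 1/((46 + 2*126) + √(6792 + 18320)) = 1/((46 + 252) + √25112) = 1/(298 + 2*√6278)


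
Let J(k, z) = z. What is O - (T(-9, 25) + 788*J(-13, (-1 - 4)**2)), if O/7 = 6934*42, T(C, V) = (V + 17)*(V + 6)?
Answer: 2017594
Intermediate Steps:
T(C, V) = (6 + V)*(17 + V) (T(C, V) = (17 + V)*(6 + V) = (6 + V)*(17 + V))
O = 2038596 (O = 7*(6934*42) = 7*291228 = 2038596)
O - (T(-9, 25) + 788*J(-13, (-1 - 4)**2)) = 2038596 - ((102 + 25**2 + 23*25) + 788*(-1 - 4)**2) = 2038596 - ((102 + 625 + 575) + 788*(-5)**2) = 2038596 - (1302 + 788*25) = 2038596 - (1302 + 19700) = 2038596 - 1*21002 = 2038596 - 21002 = 2017594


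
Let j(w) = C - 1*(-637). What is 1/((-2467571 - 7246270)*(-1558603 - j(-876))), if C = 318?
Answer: 1/15149298442278 ≈ 6.6010e-14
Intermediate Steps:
j(w) = 955 (j(w) = 318 - 1*(-637) = 318 + 637 = 955)
1/((-2467571 - 7246270)*(-1558603 - j(-876))) = 1/((-2467571 - 7246270)*(-1558603 - 1*955)) = 1/((-9713841)*(-1558603 - 955)) = -1/9713841/(-1559558) = -1/9713841*(-1/1559558) = 1/15149298442278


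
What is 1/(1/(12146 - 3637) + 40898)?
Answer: 8509/348001083 ≈ 2.4451e-5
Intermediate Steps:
1/(1/(12146 - 3637) + 40898) = 1/(1/8509 + 40898) = 1/(348001083/8509) = 8509/348001083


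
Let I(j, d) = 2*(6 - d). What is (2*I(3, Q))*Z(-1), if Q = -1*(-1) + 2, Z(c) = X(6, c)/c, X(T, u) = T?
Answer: -72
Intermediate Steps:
Z(c) = 6/c
Q = 3 (Q = 1 + 2 = 3)
I(j, d) = 12 - 2*d
(2*I(3, Q))*Z(-1) = (2*(12 - 2*3))*(6/(-1)) = (2*(12 - 6))*(6*(-1)) = (2*6)*(-6) = 12*(-6) = -72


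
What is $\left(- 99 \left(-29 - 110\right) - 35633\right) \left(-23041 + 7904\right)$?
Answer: $331076464$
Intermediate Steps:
$\left(- 99 \left(-29 - 110\right) - 35633\right) \left(-23041 + 7904\right) = \left(\left(-99\right) \left(-139\right) - 35633\right) \left(-15137\right) = \left(13761 - 35633\right) \left(-15137\right) = \left(-21872\right) \left(-15137\right) = 331076464$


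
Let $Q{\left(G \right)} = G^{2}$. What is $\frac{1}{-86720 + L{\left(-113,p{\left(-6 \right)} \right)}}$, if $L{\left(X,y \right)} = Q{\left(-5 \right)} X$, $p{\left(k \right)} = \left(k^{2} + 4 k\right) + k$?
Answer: $- \frac{1}{89545} \approx -1.1168 \cdot 10^{-5}$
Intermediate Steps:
$p{\left(k \right)} = k^{2} + 5 k$
$L{\left(X,y \right)} = 25 X$ ($L{\left(X,y \right)} = \left(-5\right)^{2} X = 25 X$)
$\frac{1}{-86720 + L{\left(-113,p{\left(-6 \right)} \right)}} = \frac{1}{-86720 + 25 \left(-113\right)} = \frac{1}{-86720 - 2825} = \frac{1}{-89545} = - \frac{1}{89545}$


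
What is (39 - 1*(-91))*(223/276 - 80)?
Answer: -1420705/138 ≈ -10295.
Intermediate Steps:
(39 - 1*(-91))*(223/276 - 80) = (39 + 91)*(223*(1/276) - 80) = 130*(223/276 - 80) = 130*(-21857/276) = -1420705/138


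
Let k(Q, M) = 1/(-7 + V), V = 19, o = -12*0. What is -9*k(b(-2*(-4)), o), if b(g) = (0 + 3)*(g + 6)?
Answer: -3/4 ≈ -0.75000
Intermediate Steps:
o = 0
b(g) = 18 + 3*g (b(g) = 3*(6 + g) = 18 + 3*g)
k(Q, M) = 1/12 (k(Q, M) = 1/(-7 + 19) = 1/12)
-9*k(b(-2*(-4)), o) = -9*1/12 = -3/4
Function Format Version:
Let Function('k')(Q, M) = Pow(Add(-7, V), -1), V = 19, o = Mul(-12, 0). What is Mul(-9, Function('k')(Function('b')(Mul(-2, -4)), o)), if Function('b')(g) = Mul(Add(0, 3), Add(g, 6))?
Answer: Rational(-3, 4) ≈ -0.75000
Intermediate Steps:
o = 0
Function('b')(g) = Add(18, Mul(3, g)) (Function('b')(g) = Mul(3, Add(6, g)) = Add(18, Mul(3, g)))
Function('k')(Q, M) = Rational(1, 12) (Function('k')(Q, M) = Pow(Add(-7, 19), -1) = Pow(12, -1) = Rational(1, 12))
Mul(-9, Function('k')(Function('b')(Mul(-2, -4)), o)) = Mul(-9, Rational(1, 12)) = Rational(-3, 4)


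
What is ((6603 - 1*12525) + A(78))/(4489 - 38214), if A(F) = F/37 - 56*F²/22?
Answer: 1742484/2745215 ≈ 0.63474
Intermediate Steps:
A(F) = -28*F²/11 + F/37 (A(F) = F*(1/37) - 56*F²*(1/22) = F/37 - 28*F²/11 = -28*F²/11 + F/37)
((6603 - 1*12525) + A(78))/(4489 - 38214) = ((6603 - 1*12525) + (1/407)*78*(11 - 1036*78))/(4489 - 38214) = ((6603 - 12525) + (1/407)*78*(11 - 80808))/(-33725) = (-5922 + (1/407)*78*(-80797))*(-1/33725) = (-5922 - 6302166/407)*(-1/33725) = -8712420/407*(-1/33725) = 1742484/2745215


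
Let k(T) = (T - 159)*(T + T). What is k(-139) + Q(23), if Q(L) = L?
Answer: 82867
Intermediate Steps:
k(T) = 2*T*(-159 + T) (k(T) = (-159 + T)*(2*T) = 2*T*(-159 + T))
k(-139) + Q(23) = 2*(-139)*(-159 - 139) + 23 = 2*(-139)*(-298) + 23 = 82844 + 23 = 82867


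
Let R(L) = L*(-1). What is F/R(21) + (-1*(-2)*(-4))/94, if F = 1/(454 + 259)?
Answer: -59939/703731 ≈ -0.085173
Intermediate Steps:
R(L) = -L
F = 1/713 ≈ 0.0014025
F/R(21) + (-1*(-2)*(-4))/94 = 1/(713*((-1*21))) + (-1*(-2)*(-4))/94 = (1/713)/(-21) + (2*(-4))*(1/94) = (1/713)*(-1/21) - 8*1/94 = -1/14973 - 4/47 = -59939/703731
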